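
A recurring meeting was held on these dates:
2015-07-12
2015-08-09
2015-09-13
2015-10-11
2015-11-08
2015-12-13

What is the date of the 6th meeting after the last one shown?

Gaps: 28, 35, 28, 28, 35 days — a mix of 28 and 35. Every date is a Sunday.
Each is the 2nd Sunday of its month.
2nd Sunday of January 2016: 2016-01-10.
February 2016 — 2nd Sunday is 2016-02-14.
2nd Sunday of March 2016: 2016-03-13.
April 2016 — 2nd Sunday is 2016-04-10.
May 2016 — 2nd Sunday is 2016-05-08.
2nd Sunday of June 2016: 2016-06-12.

2016-06-12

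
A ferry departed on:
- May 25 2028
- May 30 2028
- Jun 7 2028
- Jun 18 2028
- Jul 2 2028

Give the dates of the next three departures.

The spacing grows by 3 each time: 5, 8, 11, 14 days.
Next gap: 17 days. Jul 2 2028 + 17 days = Jul 19 2028.
Next gap: 20 days. Jul 19 2028 + 20 days = Aug 8 2028.
Next gap: 23 days. Aug 8 2028 + 23 days = Aug 31 2028.

Jul 19 2028, Aug 8 2028, Aug 31 2028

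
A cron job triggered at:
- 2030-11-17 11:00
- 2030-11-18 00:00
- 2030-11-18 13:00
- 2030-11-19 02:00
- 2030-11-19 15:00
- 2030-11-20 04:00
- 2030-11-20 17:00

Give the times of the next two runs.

Spacing: 13, 13, 13, 13, 13, 13 h — constant 13 h.
2030-11-20 17:00 + 13 h = 2030-11-21 06:00.
2030-11-21 06:00 + 13 h = 2030-11-21 19:00.

2030-11-21 06:00, 2030-11-21 19:00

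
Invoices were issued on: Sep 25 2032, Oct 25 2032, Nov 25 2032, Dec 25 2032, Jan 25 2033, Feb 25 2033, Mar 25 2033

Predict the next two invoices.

Gaps: 30, 31, 30, 31, 31, 28 days — not constant. Every event is on the 25th of the month.
Pattern: the 25th of each month.
April 2033: Apr 25 2033.
Next: May 2033 → May 25 2033.

Apr 25 2033, May 25 2033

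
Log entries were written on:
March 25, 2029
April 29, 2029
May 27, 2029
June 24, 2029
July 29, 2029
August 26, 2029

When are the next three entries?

All Sundays; the gaps (35, 28, 28, 35, 28) vary with month length.
This is the last Sunday of each month.
September 2029 ends with Sunday September 30, 2029.
October 2029 ends with Sunday October 28, 2029.
November 2029 ends with Sunday November 25, 2029.

September 30, 2029; October 28, 2029; November 25, 2029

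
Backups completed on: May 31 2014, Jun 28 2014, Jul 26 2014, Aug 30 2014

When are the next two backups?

Sep 27 2014, Oct 25 2014

These are Saturdays with 28, 28, 35-day gaps.
Each is the final Saturday of its month — May 31 2014 is past the 28th, so '4th Saturday' doesn't fit.
Last Saturday of September 2014: Sep 27 2014.
Last Saturday of October 2014: Oct 25 2014.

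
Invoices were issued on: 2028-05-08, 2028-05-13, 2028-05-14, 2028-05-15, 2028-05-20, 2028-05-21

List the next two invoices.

2028-05-22, 2028-05-27

Every event lands on a Monday or Saturday or Sunday (gaps cycle 5, 1, 1, 5, 1).
So the schedule is: every Monday, Saturday and Sunday.
Next Monday: 2028-05-22.
Next Saturday: 2028-05-27.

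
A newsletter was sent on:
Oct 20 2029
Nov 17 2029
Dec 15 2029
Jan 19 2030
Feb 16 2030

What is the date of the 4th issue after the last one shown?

These are Saturdays at 28- or 35-day spacing (28, 28, 35, 28).
The pattern: 3rd Saturday of the month.
March 2030 — 3rd Saturday is Mar 16 2030.
April 2030 — 3rd Saturday is Apr 20 2030.
3rd Saturday of May 2030: May 18 2030.
June 2030 — 3rd Saturday is Jun 15 2030.

Jun 15 2030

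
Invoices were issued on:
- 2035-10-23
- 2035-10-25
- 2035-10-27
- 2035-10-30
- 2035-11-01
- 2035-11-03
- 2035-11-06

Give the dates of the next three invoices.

Gaps: 2, 2, 3, 2, 2, 3 days — not constant, but cyclic with period 3.
The events fall on every Tuesday, Thursday and Saturday.
The following Thursday is 2035-11-08.
The following Saturday is 2035-11-10.
Next Tuesday: 2035-11-13.

2035-11-08, 2035-11-10, 2035-11-13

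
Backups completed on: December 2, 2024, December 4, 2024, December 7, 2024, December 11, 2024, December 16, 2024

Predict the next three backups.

December 22, 2024; December 29, 2024; January 6, 2025

Intervals are 2, 3, 4, 5 days — an arithmetic progression with common difference 1.
Next gap: 6 days. December 16, 2024 + 6 days = December 22, 2024.
Next gap: 7 days. December 22, 2024 + 7 days = December 29, 2024.
Next gap: 8 days. December 29, 2024 + 8 days = January 6, 2025.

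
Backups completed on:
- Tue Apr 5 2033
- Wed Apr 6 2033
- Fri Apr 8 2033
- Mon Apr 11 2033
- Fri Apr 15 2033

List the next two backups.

Intervals are 1, 2, 3, 4 days — an arithmetic progression with common difference 1.
Next gap: 5 days. Fri Apr 15 2033 + 5 days = Wed Apr 20 2033.
Next gap: 6 days. Wed Apr 20 2033 + 6 days = Tue Apr 26 2033.

Wed Apr 20 2033, Tue Apr 26 2033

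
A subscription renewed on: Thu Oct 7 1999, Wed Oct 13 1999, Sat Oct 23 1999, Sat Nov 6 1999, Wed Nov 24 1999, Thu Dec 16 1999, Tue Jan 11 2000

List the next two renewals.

The spacing grows by 4 each time: 6, 10, 14, 18, 22, 26 days.
Next gap: 30 days. Tue Jan 11 2000 + 30 days = Thu Feb 10 2000.
Next gap: 34 days. Thu Feb 10 2000 + 34 days = Wed Mar 15 2000.

Thu Feb 10 2000, Wed Mar 15 2000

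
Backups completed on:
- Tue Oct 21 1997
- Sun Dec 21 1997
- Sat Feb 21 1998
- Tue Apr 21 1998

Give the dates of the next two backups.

Sun Jun 21 1998, Fri Aug 21 1998

Gaps: 61, 62, 59 days — not constant. Every event is on the 21st of the month.
Pattern: the 21st of every 2 months.
Next: June 1998 → Sun Jun 21 1998.
August 1998: Fri Aug 21 1998.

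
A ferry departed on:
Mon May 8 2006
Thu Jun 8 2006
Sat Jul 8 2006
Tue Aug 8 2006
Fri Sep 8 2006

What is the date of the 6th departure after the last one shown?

Gaps: 31, 30, 31, 31 days — not constant. Every event is on the 8th of the month.
Pattern: the 8th of each month.
Next: October 2006 → Sun Oct 8 2006.
Next: November 2006 → Wed Nov 8 2006.
Next: December 2006 → Fri Dec 8 2006.
January 2007: Mon Jan 8 2007.
February 2007: Thu Feb 8 2007.
Next: March 2007 → Thu Mar 8 2007.

Thu Mar 8 2007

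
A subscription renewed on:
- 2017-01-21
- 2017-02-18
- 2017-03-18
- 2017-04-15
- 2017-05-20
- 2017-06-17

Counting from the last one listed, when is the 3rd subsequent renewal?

Gaps: 28, 28, 28, 35, 28 days — a mix of 28 and 35. Every date is a Saturday.
Each is the 3rd Saturday of its month.
3rd Saturday of July 2017: 2017-07-15.
3rd Saturday of August 2017: 2017-08-19.
September 2017 — 3rd Saturday is 2017-09-16.

2017-09-16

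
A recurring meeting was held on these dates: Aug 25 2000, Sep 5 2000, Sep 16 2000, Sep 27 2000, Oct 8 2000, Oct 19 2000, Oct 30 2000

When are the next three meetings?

Every event comes 11 days after the last (11, 11, 11, 11, 11, 11).
Oct 30 2000 + 11 days = Nov 10 2000.
Nov 10 2000 + 11 days = Nov 21 2000.
Nov 21 2000 + 11 days = Dec 2 2000.

Nov 10 2000, Nov 21 2000, Dec 2 2000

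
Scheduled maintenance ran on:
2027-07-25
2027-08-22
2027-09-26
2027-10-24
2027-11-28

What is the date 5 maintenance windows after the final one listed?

2028-04-23

These are Sundays at 28- or 35-day spacing (28, 35, 28, 35).
The pattern: 4th Sunday of the month.
December 2027 — 4th Sunday is 2027-12-26.
January 2028 — 4th Sunday is 2028-01-23.
4th Sunday of February 2028: 2028-02-27.
March 2028 — 4th Sunday is 2028-03-26.
4th Sunday of April 2028: 2028-04-23.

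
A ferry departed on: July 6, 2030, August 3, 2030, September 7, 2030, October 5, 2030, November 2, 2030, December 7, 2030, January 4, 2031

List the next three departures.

February 1, 2031; March 1, 2031; April 5, 2031

Gaps: 28, 35, 28, 28, 35, 28 days — a mix of 28 and 35. Every date is a Saturday.
Each is the 1st Saturday of its month.
February 2031 — 1st Saturday is February 1, 2031.
1st Saturday of March 2031: March 1, 2031.
April 2031 — 1st Saturday is April 5, 2031.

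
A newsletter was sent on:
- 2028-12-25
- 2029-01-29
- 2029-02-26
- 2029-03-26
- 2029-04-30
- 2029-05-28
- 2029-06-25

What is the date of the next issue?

All Mondays; the gaps (35, 28, 28, 35, 28, 28) vary with month length.
This is the last Monday of each month.
July 2029 ends with Monday 2029-07-30.

2029-07-30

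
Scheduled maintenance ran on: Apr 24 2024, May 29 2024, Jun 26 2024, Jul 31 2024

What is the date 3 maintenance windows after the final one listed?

All Wednesdays; the gaps (35, 28, 35) vary with month length.
This is the last Wednesday of each month.
August 2024 ends with Wednesday Aug 28 2024.
Last Wednesday of September 2024: Sep 25 2024.
October 2024 ends with Wednesday Oct 30 2024.

Oct 30 2024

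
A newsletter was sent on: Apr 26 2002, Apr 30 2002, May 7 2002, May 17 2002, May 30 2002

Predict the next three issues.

Jun 15 2002, Jul 4 2002, Jul 26 2002

Intervals are 4, 7, 10, 13 days — an arithmetic progression with common difference 3.
Next gap: 16 days. May 30 2002 + 16 days = Jun 15 2002.
Next gap: 19 days. Jun 15 2002 + 19 days = Jul 4 2002.
Next gap: 22 days. Jul 4 2002 + 22 days = Jul 26 2002.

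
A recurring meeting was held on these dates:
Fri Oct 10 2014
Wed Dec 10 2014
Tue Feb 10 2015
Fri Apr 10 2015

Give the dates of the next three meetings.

Wed Jun 10 2015, Mon Aug 10 2015, Sat Oct 10 2015

Gaps: 61, 62, 59 days — not constant. Every event is on the 10th of the month.
Pattern: the 10th of every 2 months.
Next: June 2015 → Wed Jun 10 2015.
August 2015: Mon Aug 10 2015.
Next: October 2015 → Sat Oct 10 2015.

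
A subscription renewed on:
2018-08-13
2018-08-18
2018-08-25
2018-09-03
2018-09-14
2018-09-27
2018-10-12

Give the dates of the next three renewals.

2018-10-29, 2018-11-17, 2018-12-08

Gaps: 5, 7, 9, 11, 13, 15 days — each gap is 2 larger than the previous one.
Next gap: 17 days. 2018-10-12 + 17 days = 2018-10-29.
Next gap: 19 days. 2018-10-29 + 19 days = 2018-11-17.
Next gap: 21 days. 2018-11-17 + 21 days = 2018-12-08.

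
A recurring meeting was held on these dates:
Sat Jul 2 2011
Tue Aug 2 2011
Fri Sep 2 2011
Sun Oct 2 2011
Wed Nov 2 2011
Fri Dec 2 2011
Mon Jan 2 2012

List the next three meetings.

Thu Feb 2 2012, Fri Mar 2 2012, Mon Apr 2 2012

The day-of-month is always 2 (31, 31, 30, 31, 30, 31 days between events).
So this recurs on the 2nd of each month.
February 2012: Thu Feb 2 2012.
March 2012: Fri Mar 2 2012.
April 2012: Mon Apr 2 2012.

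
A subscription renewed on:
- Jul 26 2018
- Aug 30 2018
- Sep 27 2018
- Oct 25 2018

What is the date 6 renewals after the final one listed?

Apr 25 2019

These are Thursdays with 35, 28, 28-day gaps.
Each is the final Thursday of its month — Aug 30 2018 is past the 28th, so '4th Thursday' doesn't fit.
November 2018 ends with Thursday Nov 29 2018.
December 2018 ends with Thursday Dec 27 2018.
January 2019 ends with Thursday Jan 31 2019.
Last Thursday of February 2019: Feb 28 2019.
March 2019 ends with Thursday Mar 28 2019.
Last Thursday of April 2019: Apr 25 2019.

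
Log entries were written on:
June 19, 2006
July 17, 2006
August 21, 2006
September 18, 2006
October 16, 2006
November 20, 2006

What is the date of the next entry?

Gaps: 28, 35, 28, 28, 35 days — a mix of 28 and 35. Every date is a Monday.
Each is the 3rd Monday of its month.
December 2006 — 3rd Monday is December 18, 2006.

December 18, 2006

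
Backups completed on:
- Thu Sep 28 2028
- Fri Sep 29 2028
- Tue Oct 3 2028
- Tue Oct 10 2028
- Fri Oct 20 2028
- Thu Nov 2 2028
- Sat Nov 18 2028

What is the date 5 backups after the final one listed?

The spacing grows by 3 each time: 1, 4, 7, 10, 13, 16 days.
Next gap: 19 days. Sat Nov 18 2028 + 19 days = Thu Dec 7 2028.
Next gap: 22 days. Thu Dec 7 2028 + 22 days = Fri Dec 29 2028.
Next gap: 25 days. Fri Dec 29 2028 + 25 days = Tue Jan 23 2029.
Next gap: 28 days. Tue Jan 23 2029 + 28 days = Tue Feb 20 2029.
Next gap: 31 days. Tue Feb 20 2029 + 31 days = Fri Mar 23 2029.

Fri Mar 23 2029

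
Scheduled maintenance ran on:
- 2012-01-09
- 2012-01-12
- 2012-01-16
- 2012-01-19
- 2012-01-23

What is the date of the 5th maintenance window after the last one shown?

2012-02-09

Every event lands on a Monday or Thursday (gaps cycle 3, 4, 3, 4).
So the schedule is: every Monday and Thursday.
The following Thursday is 2012-01-26.
Next Monday: 2012-01-30.
The following Thursday is 2012-02-02.
The following Monday is 2012-02-06.
Next Thursday: 2012-02-09.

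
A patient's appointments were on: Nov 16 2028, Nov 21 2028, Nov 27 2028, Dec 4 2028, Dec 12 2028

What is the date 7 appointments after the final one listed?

Gaps: 5, 6, 7, 8 days — each gap is 1 larger than the previous one.
Next gap: 9 days. Dec 12 2028 + 9 days = Dec 21 2028.
Next gap: 10 days. Dec 21 2028 + 10 days = Dec 31 2028.
Next gap: 11 days. Dec 31 2028 + 11 days = Jan 11 2029.
Next gap: 12 days. Jan 11 2029 + 12 days = Jan 23 2029.
Next gap: 13 days. Jan 23 2029 + 13 days = Feb 5 2029.
Next gap: 14 days. Feb 5 2029 + 14 days = Feb 19 2029.
Next gap: 15 days. Feb 19 2029 + 15 days = Mar 6 2029.

Mar 6 2029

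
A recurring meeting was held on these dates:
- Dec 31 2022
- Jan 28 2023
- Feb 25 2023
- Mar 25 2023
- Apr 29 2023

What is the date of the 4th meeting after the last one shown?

All Saturdays; the gaps (28, 28, 28, 35) vary with month length.
This is the last Saturday of each month.
May 2023 ends with Saturday May 27 2023.
June 2023 ends with Saturday Jun 24 2023.
Last Saturday of July 2023: Jul 29 2023.
August 2023 ends with Saturday Aug 26 2023.

Aug 26 2023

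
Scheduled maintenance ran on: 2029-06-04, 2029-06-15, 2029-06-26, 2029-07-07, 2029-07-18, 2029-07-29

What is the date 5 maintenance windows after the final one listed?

Every event comes 11 days after the last (11, 11, 11, 11, 11).
2029-07-29 + 11 days = 2029-08-09.
2029-08-09 + 11 days = 2029-08-20.
2029-08-20 + 11 days = 2029-08-31.
2029-08-31 + 11 days = 2029-09-11.
2029-09-11 + 11 days = 2029-09-22.

2029-09-22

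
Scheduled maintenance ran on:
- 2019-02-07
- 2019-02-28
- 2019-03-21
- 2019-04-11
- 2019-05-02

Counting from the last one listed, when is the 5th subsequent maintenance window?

2019-08-15

Every event comes 21 days after the last (21, 21, 21, 21).
2019-05-02 + 21 days = 2019-05-23.
2019-05-23 + 21 days = 2019-06-13.
2019-06-13 + 21 days = 2019-07-04.
2019-07-04 + 21 days = 2019-07-25.
2019-07-25 + 21 days = 2019-08-15.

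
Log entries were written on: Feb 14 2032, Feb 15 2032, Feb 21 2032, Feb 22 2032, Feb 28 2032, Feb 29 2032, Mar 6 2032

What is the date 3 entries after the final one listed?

Mar 14 2032

Gaps: 1, 6, 1, 6, 1, 6 days — not constant, but cyclic with period 2.
The events fall on every Saturday and Sunday.
Next Sunday: Mar 7 2032.
Next Saturday: Mar 13 2032.
The following Sunday is Mar 14 2032.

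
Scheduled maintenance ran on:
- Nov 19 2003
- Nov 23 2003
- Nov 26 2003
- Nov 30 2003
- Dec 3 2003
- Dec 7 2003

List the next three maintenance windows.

Dec 10 2003, Dec 14 2003, Dec 17 2003

Every event lands on a Wednesday or Sunday (gaps cycle 4, 3, 4, 3, 4).
So the schedule is: every Wednesday and Sunday.
The following Wednesday is Dec 10 2003.
Next Sunday: Dec 14 2003.
The following Wednesday is Dec 17 2003.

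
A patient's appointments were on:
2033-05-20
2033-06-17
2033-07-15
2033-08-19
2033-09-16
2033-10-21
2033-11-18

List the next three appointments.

These are Fridays at 28- or 35-day spacing (28, 28, 35, 28, 35, 28).
The pattern: 3rd Friday of the month.
December 2033 — 3rd Friday is 2033-12-16.
3rd Friday of January 2034: 2034-01-20.
February 2034 — 3rd Friday is 2034-02-17.

2033-12-16, 2034-01-20, 2034-02-17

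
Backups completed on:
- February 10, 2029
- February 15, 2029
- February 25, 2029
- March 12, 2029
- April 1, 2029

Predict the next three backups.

Intervals are 5, 10, 15, 20 days — an arithmetic progression with common difference 5.
Next gap: 25 days. April 1, 2029 + 25 days = April 26, 2029.
Next gap: 30 days. April 26, 2029 + 30 days = May 26, 2029.
Next gap: 35 days. May 26, 2029 + 35 days = June 30, 2029.

April 26, 2029; May 26, 2029; June 30, 2029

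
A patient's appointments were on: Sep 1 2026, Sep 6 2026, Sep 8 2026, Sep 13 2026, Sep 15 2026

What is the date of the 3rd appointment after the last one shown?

Every event lands on a Tuesday or Sunday (gaps cycle 5, 2, 5, 2).
So the schedule is: every Tuesday and Sunday.
The following Sunday is Sep 20 2026.
Next Tuesday: Sep 22 2026.
Next Sunday: Sep 27 2026.

Sep 27 2026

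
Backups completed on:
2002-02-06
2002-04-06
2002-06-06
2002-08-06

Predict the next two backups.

2002-10-06, 2002-12-06

Each date is the 6th; the gaps (59, 61, 61) track the month lengths.
The rule is the 6th of every 2 months.
October 2002: 2002-10-06.
December 2002: 2002-12-06.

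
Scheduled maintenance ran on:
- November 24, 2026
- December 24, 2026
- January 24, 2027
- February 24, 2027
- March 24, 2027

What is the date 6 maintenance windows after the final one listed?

September 24, 2027

The day-of-month is always 24 (30, 31, 31, 28 days between events).
So this recurs on the 24th of each month.
Next: April 2027 → April 24, 2027.
May 2027: May 24, 2027.
Next: June 2027 → June 24, 2027.
Next: July 2027 → July 24, 2027.
August 2027: August 24, 2027.
Next: September 2027 → September 24, 2027.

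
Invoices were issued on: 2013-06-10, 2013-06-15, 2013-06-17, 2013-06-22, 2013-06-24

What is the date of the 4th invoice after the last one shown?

Every event lands on a Monday or Saturday (gaps cycle 5, 2, 5, 2).
So the schedule is: every Monday and Saturday.
The following Saturday is 2013-06-29.
Next Monday: 2013-07-01.
Next Saturday: 2013-07-06.
Next Monday: 2013-07-08.

2013-07-08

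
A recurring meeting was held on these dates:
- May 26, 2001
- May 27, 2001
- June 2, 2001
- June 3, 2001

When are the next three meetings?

Every event lands on a Saturday or Sunday (gaps cycle 1, 6, 1).
So the schedule is: every Saturday and Sunday.
Next Saturday: June 9, 2001.
The following Sunday is June 10, 2001.
Next Saturday: June 16, 2001.

June 9, 2001; June 10, 2001; June 16, 2001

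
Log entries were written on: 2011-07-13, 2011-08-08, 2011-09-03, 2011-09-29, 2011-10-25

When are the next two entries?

2011-11-20, 2011-12-16

Every event comes 26 days after the last (26, 26, 26, 26).
2011-10-25 + 26 days = 2011-11-20.
2011-11-20 + 26 days = 2011-12-16.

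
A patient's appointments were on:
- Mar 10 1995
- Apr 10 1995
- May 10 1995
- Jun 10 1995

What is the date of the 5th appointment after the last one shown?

Nov 10 1995

Each date is the 10th; the gaps (31, 30, 31) track the month lengths.
The rule is the 10th of each month.
Next: July 1995 → Jul 10 1995.
August 1995: Aug 10 1995.
September 1995: Sep 10 1995.
October 1995: Oct 10 1995.
Next: November 1995 → Nov 10 1995.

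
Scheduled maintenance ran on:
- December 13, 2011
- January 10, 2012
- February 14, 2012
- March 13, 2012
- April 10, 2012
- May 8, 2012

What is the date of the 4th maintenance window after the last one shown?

Gaps: 28, 35, 28, 28, 28 days — a mix of 28 and 35. Every date is a Tuesday.
Each is the 2nd Tuesday of its month.
2nd Tuesday of June 2012: June 12, 2012.
July 2012 — 2nd Tuesday is July 10, 2012.
2nd Tuesday of August 2012: August 14, 2012.
2nd Tuesday of September 2012: September 11, 2012.

September 11, 2012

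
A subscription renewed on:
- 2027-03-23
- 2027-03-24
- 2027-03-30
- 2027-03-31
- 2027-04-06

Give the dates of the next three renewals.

Gaps: 1, 6, 1, 6 days — not constant, but cyclic with period 2.
The events fall on every Tuesday and Wednesday.
Next Wednesday: 2027-04-07.
The following Tuesday is 2027-04-13.
Next Wednesday: 2027-04-14.

2027-04-07, 2027-04-13, 2027-04-14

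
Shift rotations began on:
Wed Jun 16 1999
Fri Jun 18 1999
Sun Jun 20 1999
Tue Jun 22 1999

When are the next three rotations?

Thu Jun 24 1999, Sat Jun 26 1999, Mon Jun 28 1999

Gaps between consecutive events: 2, 2, 2 days — a constant 2-day interval.
Tue Jun 22 1999 + 2 days = Thu Jun 24 1999.
Thu Jun 24 1999 + 2 days = Sat Jun 26 1999.
Sat Jun 26 1999 + 2 days = Mon Jun 28 1999.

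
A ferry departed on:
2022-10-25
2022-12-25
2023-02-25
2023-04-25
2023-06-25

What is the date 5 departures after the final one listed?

The day-of-month is always 25 (61, 62, 59, 61 days between events).
So this recurs on the 25th of every 2 months.
Next: August 2023 → 2023-08-25.
Next: October 2023 → 2023-10-25.
December 2023: 2023-12-25.
February 2024: 2024-02-25.
April 2024: 2024-04-25.

2024-04-25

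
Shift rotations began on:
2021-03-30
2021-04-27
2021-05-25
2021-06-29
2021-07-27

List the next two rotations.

These are Tuesdays with 28, 28, 35, 28-day gaps.
Each is the final Tuesday of its month — 2021-03-30 is past the 28th, so '4th Tuesday' doesn't fit.
Last Tuesday of August 2021: 2021-08-31.
September 2021 ends with Tuesday 2021-09-28.

2021-08-31, 2021-09-28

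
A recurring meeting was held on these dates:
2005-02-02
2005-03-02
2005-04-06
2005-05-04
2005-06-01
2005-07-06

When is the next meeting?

2005-08-03

All dates are Wednesdays, 28, 35, 28, 28, 35 days apart.
Specifically, the 1st Wednesday of each month.
1st Wednesday of August 2005: 2005-08-03.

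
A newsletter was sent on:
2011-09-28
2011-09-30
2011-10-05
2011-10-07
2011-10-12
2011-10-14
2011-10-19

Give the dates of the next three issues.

2011-10-21, 2011-10-26, 2011-10-28

The gap pattern 2, 5, 2, 5, 2, 5 repeats every 2 events.
These are the Wednesdays and Fridays of each week.
The following Friday is 2011-10-21.
Next Wednesday: 2011-10-26.
The following Friday is 2011-10-28.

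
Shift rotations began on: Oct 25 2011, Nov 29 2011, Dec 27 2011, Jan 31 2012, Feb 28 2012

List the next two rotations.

These are Tuesdays with 35, 28, 35, 28-day gaps.
Each is the final Tuesday of its month — Nov 29 2011 is past the 28th, so '4th Tuesday' doesn't fit.
Last Tuesday of March 2012: Mar 27 2012.
Last Tuesday of April 2012: Apr 24 2012.

Mar 27 2012, Apr 24 2012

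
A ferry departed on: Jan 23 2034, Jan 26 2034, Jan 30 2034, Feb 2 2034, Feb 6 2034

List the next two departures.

The gap pattern 3, 4, 3, 4 repeats every 2 events.
These are the Mondays and Thursdays of each week.
Next Thursday: Feb 9 2034.
The following Monday is Feb 13 2034.

Feb 9 2034, Feb 13 2034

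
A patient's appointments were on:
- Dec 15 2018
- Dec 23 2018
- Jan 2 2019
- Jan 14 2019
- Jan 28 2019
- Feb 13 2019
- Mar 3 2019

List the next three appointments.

Mar 23 2019, Apr 14 2019, May 8 2019

Gaps: 8, 10, 12, 14, 16, 18 days — each gap is 2 larger than the previous one.
Next gap: 20 days. Mar 3 2019 + 20 days = Mar 23 2019.
Next gap: 22 days. Mar 23 2019 + 22 days = Apr 14 2019.
Next gap: 24 days. Apr 14 2019 + 24 days = May 8 2019.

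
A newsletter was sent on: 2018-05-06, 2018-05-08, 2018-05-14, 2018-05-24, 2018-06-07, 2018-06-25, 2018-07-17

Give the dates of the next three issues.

The spacing grows by 4 each time: 2, 6, 10, 14, 18, 22 days.
Next gap: 26 days. 2018-07-17 + 26 days = 2018-08-12.
Next gap: 30 days. 2018-08-12 + 30 days = 2018-09-11.
Next gap: 34 days. 2018-09-11 + 34 days = 2018-10-15.

2018-08-12, 2018-09-11, 2018-10-15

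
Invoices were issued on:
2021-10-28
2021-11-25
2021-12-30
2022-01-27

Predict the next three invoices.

2022-02-24, 2022-03-31, 2022-04-28

Every date is a Thursday; gaps 28, 35, 28 days.
Each is the last Thursday of its month (at least one falls on the 29th or later, ruling out '4th Thursday').
Last Thursday of February 2022: 2022-02-24.
Last Thursday of March 2022: 2022-03-31.
Last Thursday of April 2022: 2022-04-28.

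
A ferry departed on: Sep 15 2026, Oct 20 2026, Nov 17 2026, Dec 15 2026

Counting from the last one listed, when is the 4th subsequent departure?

Gaps: 35, 28, 28 days — a mix of 28 and 35. Every date is a Tuesday.
Each is the 3rd Tuesday of its month.
January 2027 — 3rd Tuesday is Jan 19 2027.
February 2027 — 3rd Tuesday is Feb 16 2027.
3rd Tuesday of March 2027: Mar 16 2027.
3rd Tuesday of April 2027: Apr 20 2027.

Apr 20 2027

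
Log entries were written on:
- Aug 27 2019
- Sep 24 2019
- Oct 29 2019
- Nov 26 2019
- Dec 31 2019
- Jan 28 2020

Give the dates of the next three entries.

Every date is a Tuesday; gaps 28, 35, 28, 35, 28 days.
Each is the last Tuesday of its month (at least one falls on the 29th or later, ruling out '4th Tuesday').
Last Tuesday of February 2020: Feb 25 2020.
Last Tuesday of March 2020: Mar 31 2020.
April 2020 ends with Tuesday Apr 28 2020.

Feb 25 2020, Mar 31 2020, Apr 28 2020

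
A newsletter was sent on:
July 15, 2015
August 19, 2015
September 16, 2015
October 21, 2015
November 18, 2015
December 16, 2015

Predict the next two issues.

January 20, 2016; February 17, 2016

Gaps: 35, 28, 35, 28, 28 days — a mix of 28 and 35. Every date is a Wednesday.
Each is the 3rd Wednesday of its month.
January 2016 — 3rd Wednesday is January 20, 2016.
3rd Wednesday of February 2016: February 17, 2016.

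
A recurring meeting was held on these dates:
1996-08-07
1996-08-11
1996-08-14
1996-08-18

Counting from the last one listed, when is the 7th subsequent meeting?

1996-09-11

Gaps: 4, 3, 4 days — not constant, but cyclic with period 2.
The events fall on every Wednesday and Sunday.
Next Wednesday: 1996-08-21.
The following Sunday is 1996-08-25.
Next Wednesday: 1996-08-28.
Next Sunday: 1996-09-01.
The following Wednesday is 1996-09-04.
Next Sunday: 1996-09-08.
The following Wednesday is 1996-09-11.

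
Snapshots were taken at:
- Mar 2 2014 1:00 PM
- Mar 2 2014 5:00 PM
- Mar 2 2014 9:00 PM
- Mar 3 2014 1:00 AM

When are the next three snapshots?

Mar 3 2014 5:00 AM, Mar 3 2014 9:00 AM, Mar 3 2014 1:00 PM

Gaps: 4, 4, 4 hours — each event is 4 hours after the previous one.
Mar 3 2014 1:00 AM + 4 h = Mar 3 2014 5:00 AM.
Mar 3 2014 5:00 AM + 4 h = Mar 3 2014 9:00 AM.
Mar 3 2014 9:00 AM + 4 h = Mar 3 2014 1:00 PM.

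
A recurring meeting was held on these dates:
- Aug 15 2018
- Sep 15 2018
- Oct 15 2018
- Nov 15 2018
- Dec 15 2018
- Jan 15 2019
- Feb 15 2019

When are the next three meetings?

Each date is the 15th; the gaps (31, 30, 31, 30, 31, 31) track the month lengths.
The rule is the 15th of each month.
Next: March 2019 → Mar 15 2019.
Next: April 2019 → Apr 15 2019.
Next: May 2019 → May 15 2019.

Mar 15 2019, Apr 15 2019, May 15 2019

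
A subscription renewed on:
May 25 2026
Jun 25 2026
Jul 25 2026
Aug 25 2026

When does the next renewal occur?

The day-of-month is always 25 (31, 30, 31 days between events).
So this recurs on the 25th of each month.
Next: September 2026 → Sep 25 2026.

Sep 25 2026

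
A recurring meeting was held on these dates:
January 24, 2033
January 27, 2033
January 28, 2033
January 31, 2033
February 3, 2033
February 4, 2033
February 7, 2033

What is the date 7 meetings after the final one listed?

Gaps: 3, 1, 3, 3, 1, 3 days — not constant, but cyclic with period 3.
The events fall on every Monday, Thursday and Friday.
The following Thursday is February 10, 2033.
The following Friday is February 11, 2033.
The following Monday is February 14, 2033.
Next Thursday: February 17, 2033.
The following Friday is February 18, 2033.
Next Monday: February 21, 2033.
Next Thursday: February 24, 2033.

February 24, 2033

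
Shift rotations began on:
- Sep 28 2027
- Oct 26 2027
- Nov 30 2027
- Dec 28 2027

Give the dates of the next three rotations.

Jan 25 2028, Feb 29 2028, Mar 28 2028

These are Tuesdays with 28, 35, 28-day gaps.
Each is the final Tuesday of its month — Nov 30 2027 is past the 28th, so '4th Tuesday' doesn't fit.
Last Tuesday of January 2028: Jan 25 2028.
February 2028 ends with Tuesday Feb 29 2028.
March 2028 ends with Tuesday Mar 28 2028.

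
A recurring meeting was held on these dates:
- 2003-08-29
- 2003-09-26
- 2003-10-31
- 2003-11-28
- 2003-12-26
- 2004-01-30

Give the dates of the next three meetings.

All Fridays; the gaps (28, 35, 28, 28, 35) vary with month length.
This is the last Friday of each month.
February 2004 ends with Friday 2004-02-27.
March 2004 ends with Friday 2004-03-26.
Last Friday of April 2004: 2004-04-30.

2004-02-27, 2004-03-26, 2004-04-30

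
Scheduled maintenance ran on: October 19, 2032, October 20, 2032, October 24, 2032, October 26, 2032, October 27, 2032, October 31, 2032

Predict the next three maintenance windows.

The gap pattern 1, 4, 2, 1, 4 repeats every 3 events.
These are the Tuesdays, Wednesdays and Sundays of each week.
The following Tuesday is November 2, 2032.
The following Wednesday is November 3, 2032.
Next Sunday: November 7, 2032.

November 2, 2032; November 3, 2032; November 7, 2032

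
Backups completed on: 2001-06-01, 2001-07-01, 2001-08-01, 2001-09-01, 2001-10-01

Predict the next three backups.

The day-of-month is always 1 (30, 31, 31, 30 days between events).
So this recurs on the 1st of each month.
Next: November 2001 → 2001-11-01.
Next: December 2001 → 2001-12-01.
January 2002: 2002-01-01.

2001-11-01, 2001-12-01, 2002-01-01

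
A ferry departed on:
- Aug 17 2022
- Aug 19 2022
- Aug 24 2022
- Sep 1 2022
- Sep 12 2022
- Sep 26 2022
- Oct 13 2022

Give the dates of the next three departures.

Intervals are 2, 5, 8, 11, 14, 17 days — an arithmetic progression with common difference 3.
Next gap: 20 days. Oct 13 2022 + 20 days = Nov 2 2022.
Next gap: 23 days. Nov 2 2022 + 23 days = Nov 25 2022.
Next gap: 26 days. Nov 25 2022 + 26 days = Dec 21 2022.

Nov 2 2022, Nov 25 2022, Dec 21 2022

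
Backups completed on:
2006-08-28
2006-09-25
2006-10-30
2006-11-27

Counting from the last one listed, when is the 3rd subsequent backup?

All Mondays; the gaps (28, 35, 28) vary with month length.
This is the last Monday of each month.
Last Monday of December 2006: 2006-12-25.
Last Monday of January 2007: 2007-01-29.
February 2007 ends with Monday 2007-02-26.

2007-02-26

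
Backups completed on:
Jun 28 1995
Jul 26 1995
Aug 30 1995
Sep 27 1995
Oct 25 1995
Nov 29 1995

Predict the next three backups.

Dec 27 1995, Jan 31 1996, Feb 28 1996

These are Wednesdays with 28, 35, 28, 28, 35-day gaps.
Each is the final Wednesday of its month — Aug 30 1995 is past the 28th, so '4th Wednesday' doesn't fit.
Last Wednesday of December 1995: Dec 27 1995.
Last Wednesday of January 1996: Jan 31 1996.
February 1996 ends with Wednesday Feb 28 1996.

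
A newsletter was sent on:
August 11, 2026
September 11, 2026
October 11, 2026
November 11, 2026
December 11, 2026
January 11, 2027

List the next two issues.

The day-of-month is always 11 (31, 30, 31, 30, 31 days between events).
So this recurs on the 11th of each month.
February 2027: February 11, 2027.
Next: March 2027 → March 11, 2027.

February 11, 2027; March 11, 2027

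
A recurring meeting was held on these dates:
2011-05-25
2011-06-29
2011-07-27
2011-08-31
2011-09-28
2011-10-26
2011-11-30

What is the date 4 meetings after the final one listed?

All Wednesdays; the gaps (35, 28, 35, 28, 28, 35) vary with month length.
This is the last Wednesday of each month.
Last Wednesday of December 2011: 2011-12-28.
Last Wednesday of January 2012: 2012-01-25.
Last Wednesday of February 2012: 2012-02-29.
March 2012 ends with Wednesday 2012-03-28.

2012-03-28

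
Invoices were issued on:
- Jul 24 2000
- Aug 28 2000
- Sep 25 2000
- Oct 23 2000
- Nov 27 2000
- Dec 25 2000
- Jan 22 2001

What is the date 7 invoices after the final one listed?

All dates are Mondays, 35, 28, 28, 35, 28, 28 days apart.
Specifically, the 4th Monday of each month.
4th Monday of February 2001: Feb 26 2001.
March 2001 — 4th Monday is Mar 26 2001.
4th Monday of April 2001: Apr 23 2001.
May 2001 — 4th Monday is May 28 2001.
June 2001 — 4th Monday is Jun 25 2001.
4th Monday of July 2001: Jul 23 2001.
4th Monday of August 2001: Aug 27 2001.

Aug 27 2001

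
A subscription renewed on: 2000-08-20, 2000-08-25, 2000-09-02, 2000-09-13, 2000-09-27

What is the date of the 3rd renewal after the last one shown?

The spacing grows by 3 each time: 5, 8, 11, 14 days.
Next gap: 17 days. 2000-09-27 + 17 days = 2000-10-14.
Next gap: 20 days. 2000-10-14 + 20 days = 2000-11-03.
Next gap: 23 days. 2000-11-03 + 23 days = 2000-11-26.

2000-11-26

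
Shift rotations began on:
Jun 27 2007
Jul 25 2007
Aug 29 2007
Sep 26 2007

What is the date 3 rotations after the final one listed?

Dec 26 2007

All Wednesdays; the gaps (28, 35, 28) vary with month length.
This is the last Wednesday of each month.
Last Wednesday of October 2007: Oct 31 2007.
November 2007 ends with Wednesday Nov 28 2007.
Last Wednesday of December 2007: Dec 26 2007.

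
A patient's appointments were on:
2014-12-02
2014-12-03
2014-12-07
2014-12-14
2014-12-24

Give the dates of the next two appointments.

2015-01-06, 2015-01-22

Gaps: 1, 4, 7, 10 days — each gap is 3 larger than the previous one.
Next gap: 13 days. 2014-12-24 + 13 days = 2015-01-06.
Next gap: 16 days. 2015-01-06 + 16 days = 2015-01-22.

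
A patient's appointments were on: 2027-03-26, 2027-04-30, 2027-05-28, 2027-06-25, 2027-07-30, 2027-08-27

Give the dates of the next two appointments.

These are Fridays with 35, 28, 28, 35, 28-day gaps.
Each is the final Friday of its month — 2027-04-30 is past the 28th, so '4th Friday' doesn't fit.
September 2027 ends with Friday 2027-09-24.
Last Friday of October 2027: 2027-10-29.

2027-09-24, 2027-10-29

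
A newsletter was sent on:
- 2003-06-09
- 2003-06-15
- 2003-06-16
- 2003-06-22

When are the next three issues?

Every event lands on a Monday or Sunday (gaps cycle 6, 1, 6).
So the schedule is: every Monday and Sunday.
Next Monday: 2003-06-23.
Next Sunday: 2003-06-29.
Next Monday: 2003-06-30.

2003-06-23, 2003-06-29, 2003-06-30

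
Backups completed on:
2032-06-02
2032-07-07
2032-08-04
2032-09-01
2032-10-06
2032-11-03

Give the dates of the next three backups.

2032-12-01, 2033-01-05, 2033-02-02

Gaps: 35, 28, 28, 35, 28 days — a mix of 28 and 35. Every date is a Wednesday.
Each is the 1st Wednesday of its month.
1st Wednesday of December 2032: 2032-12-01.
1st Wednesday of January 2033: 2033-01-05.
February 2033 — 1st Wednesday is 2033-02-02.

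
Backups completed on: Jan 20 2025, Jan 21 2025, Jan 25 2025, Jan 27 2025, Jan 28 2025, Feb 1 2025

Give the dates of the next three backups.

Feb 3 2025, Feb 4 2025, Feb 8 2025

The gap pattern 1, 4, 2, 1, 4 repeats every 3 events.
These are the Mondays, Tuesdays and Saturdays of each week.
The following Monday is Feb 3 2025.
Next Tuesday: Feb 4 2025.
Next Saturday: Feb 8 2025.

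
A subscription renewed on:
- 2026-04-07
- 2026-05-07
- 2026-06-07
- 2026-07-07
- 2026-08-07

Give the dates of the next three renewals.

2026-09-07, 2026-10-07, 2026-11-07

Each date is the 7th; the gaps (30, 31, 30, 31) track the month lengths.
The rule is the 7th of each month.
Next: September 2026 → 2026-09-07.
Next: October 2026 → 2026-10-07.
November 2026: 2026-11-07.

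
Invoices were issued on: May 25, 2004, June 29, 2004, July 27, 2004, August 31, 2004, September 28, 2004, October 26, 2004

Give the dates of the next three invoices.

November 30, 2004; December 28, 2004; January 25, 2005

Every date is a Tuesday; gaps 35, 28, 35, 28, 28 days.
Each is the last Tuesday of its month (at least one falls on the 29th or later, ruling out '4th Tuesday').
November 2004 ends with Tuesday November 30, 2004.
Last Tuesday of December 2004: December 28, 2004.
January 2005 ends with Tuesday January 25, 2005.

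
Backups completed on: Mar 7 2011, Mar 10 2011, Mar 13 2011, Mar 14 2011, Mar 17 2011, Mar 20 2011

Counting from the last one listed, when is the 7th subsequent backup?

Every event lands on a Monday or Thursday or Sunday (gaps cycle 3, 3, 1, 3, 3).
So the schedule is: every Monday, Thursday and Sunday.
Next Monday: Mar 21 2011.
The following Thursday is Mar 24 2011.
The following Sunday is Mar 27 2011.
Next Monday: Mar 28 2011.
Next Thursday: Mar 31 2011.
Next Sunday: Apr 3 2011.
Next Monday: Apr 4 2011.

Apr 4 2011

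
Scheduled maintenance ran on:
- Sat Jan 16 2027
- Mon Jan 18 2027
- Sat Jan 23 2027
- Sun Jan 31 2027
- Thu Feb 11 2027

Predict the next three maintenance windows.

Gaps: 2, 5, 8, 11 days — each gap is 3 larger than the previous one.
Next gap: 14 days. Thu Feb 11 2027 + 14 days = Thu Feb 25 2027.
Next gap: 17 days. Thu Feb 25 2027 + 17 days = Sun Mar 14 2027.
Next gap: 20 days. Sun Mar 14 2027 + 20 days = Sat Apr 3 2027.

Thu Feb 25 2027, Sun Mar 14 2027, Sat Apr 3 2027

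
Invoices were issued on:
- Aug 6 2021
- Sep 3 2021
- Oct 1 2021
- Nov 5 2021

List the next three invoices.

Dec 3 2021, Jan 7 2022, Feb 4 2022

Gaps: 28, 28, 35 days — a mix of 28 and 35. Every date is a Friday.
Each is the 1st Friday of its month.
December 2021 — 1st Friday is Dec 3 2021.
1st Friday of January 2022: Jan 7 2022.
1st Friday of February 2022: Feb 4 2022.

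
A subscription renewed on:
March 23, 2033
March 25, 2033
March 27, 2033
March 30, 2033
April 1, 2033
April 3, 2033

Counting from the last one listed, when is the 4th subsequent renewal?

April 13, 2033

The gap pattern 2, 2, 3, 2, 2 repeats every 3 events.
These are the Wednesdays, Fridays and Sundays of each week.
The following Wednesday is April 6, 2033.
Next Friday: April 8, 2033.
Next Sunday: April 10, 2033.
The following Wednesday is April 13, 2033.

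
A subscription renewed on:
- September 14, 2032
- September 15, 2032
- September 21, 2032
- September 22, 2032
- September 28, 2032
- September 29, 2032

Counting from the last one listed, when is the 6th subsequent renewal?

October 20, 2032

Gaps: 1, 6, 1, 6, 1 days — not constant, but cyclic with period 2.
The events fall on every Tuesday and Wednesday.
Next Tuesday: October 5, 2032.
The following Wednesday is October 6, 2032.
Next Tuesday: October 12, 2032.
Next Wednesday: October 13, 2032.
Next Tuesday: October 19, 2032.
Next Wednesday: October 20, 2032.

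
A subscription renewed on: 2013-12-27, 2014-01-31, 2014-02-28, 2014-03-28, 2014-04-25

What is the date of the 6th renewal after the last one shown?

All Fridays; the gaps (35, 28, 28, 28) vary with month length.
This is the last Friday of each month.
May 2014 ends with Friday 2014-05-30.
Last Friday of June 2014: 2014-06-27.
Last Friday of July 2014: 2014-07-25.
Last Friday of August 2014: 2014-08-29.
Last Friday of September 2014: 2014-09-26.
October 2014 ends with Friday 2014-10-31.

2014-10-31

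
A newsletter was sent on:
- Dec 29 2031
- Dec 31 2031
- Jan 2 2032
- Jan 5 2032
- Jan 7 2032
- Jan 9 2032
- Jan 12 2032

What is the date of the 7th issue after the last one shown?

Gaps: 2, 2, 3, 2, 2, 3 days — not constant, but cyclic with period 3.
The events fall on every Monday, Wednesday and Friday.
The following Wednesday is Jan 14 2032.
Next Friday: Jan 16 2032.
Next Monday: Jan 19 2032.
Next Wednesday: Jan 21 2032.
Next Friday: Jan 23 2032.
The following Monday is Jan 26 2032.
The following Wednesday is Jan 28 2032.

Jan 28 2032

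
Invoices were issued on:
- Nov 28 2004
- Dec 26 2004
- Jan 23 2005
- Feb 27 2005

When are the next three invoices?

Mar 27 2005, Apr 24 2005, May 22 2005

Gaps: 28, 28, 35 days — a mix of 28 and 35. Every date is a Sunday.
Each is the 4th Sunday of its month.
4th Sunday of March 2005: Mar 27 2005.
April 2005 — 4th Sunday is Apr 24 2005.
4th Sunday of May 2005: May 22 2005.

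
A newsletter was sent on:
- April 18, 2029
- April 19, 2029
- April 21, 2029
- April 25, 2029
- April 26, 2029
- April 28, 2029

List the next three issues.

May 2, 2029; May 3, 2029; May 5, 2029

The gap pattern 1, 2, 4, 1, 2 repeats every 3 events.
These are the Wednesdays, Thursdays and Saturdays of each week.
Next Wednesday: May 2, 2029.
Next Thursday: May 3, 2029.
The following Saturday is May 5, 2029.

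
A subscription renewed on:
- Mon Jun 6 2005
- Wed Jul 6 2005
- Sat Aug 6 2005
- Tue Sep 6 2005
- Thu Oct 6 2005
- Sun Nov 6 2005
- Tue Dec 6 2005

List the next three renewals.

The day-of-month is always 6 (30, 31, 31, 30, 31, 30 days between events).
So this recurs on the 6th of each month.
January 2006: Fri Jan 6 2006.
February 2006: Mon Feb 6 2006.
March 2006: Mon Mar 6 2006.

Fri Jan 6 2006, Mon Feb 6 2006, Mon Mar 6 2006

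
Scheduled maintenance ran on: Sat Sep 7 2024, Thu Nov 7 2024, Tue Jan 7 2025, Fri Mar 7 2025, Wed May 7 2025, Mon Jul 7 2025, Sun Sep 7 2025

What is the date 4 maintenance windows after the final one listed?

Thu May 7 2026

Each date is the 7th; the gaps (61, 61, 59, 61, 61, 62) track the month lengths.
The rule is the 7th of every 2 months.
Next: November 2025 → Fri Nov 7 2025.
Next: January 2026 → Wed Jan 7 2026.
March 2026: Sat Mar 7 2026.
Next: May 2026 → Thu May 7 2026.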